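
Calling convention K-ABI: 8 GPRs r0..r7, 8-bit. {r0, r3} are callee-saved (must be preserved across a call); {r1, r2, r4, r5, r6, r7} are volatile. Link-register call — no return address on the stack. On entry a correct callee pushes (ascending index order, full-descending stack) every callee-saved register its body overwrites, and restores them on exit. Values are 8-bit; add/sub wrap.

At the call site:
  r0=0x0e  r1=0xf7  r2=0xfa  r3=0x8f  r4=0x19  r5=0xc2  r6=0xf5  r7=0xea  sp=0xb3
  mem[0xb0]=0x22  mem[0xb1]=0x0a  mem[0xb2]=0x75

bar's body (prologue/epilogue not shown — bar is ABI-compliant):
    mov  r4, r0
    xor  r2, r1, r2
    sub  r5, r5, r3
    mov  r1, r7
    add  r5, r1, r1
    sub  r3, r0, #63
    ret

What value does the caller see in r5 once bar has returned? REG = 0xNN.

prologue: push r3 → mem[0xb2]=0x8f, sp=0xb2
body[0] mov  r4, r0 → r4=0x0e
body[1] xor  r2, r1, r2 → r2=0x0d
body[2] sub  r5, r5, r3 → r5=0x33
body[3] mov  r1, r7 → r1=0xea
body[4] add  r5, r1, r1 → r5=0xd4
body[5] sub  r3, r0, #63 → r3=0xcf
epilogue: pop r3=0x8f, sp=0xb3
r5 is caller-saved → body value

REG = 0xd4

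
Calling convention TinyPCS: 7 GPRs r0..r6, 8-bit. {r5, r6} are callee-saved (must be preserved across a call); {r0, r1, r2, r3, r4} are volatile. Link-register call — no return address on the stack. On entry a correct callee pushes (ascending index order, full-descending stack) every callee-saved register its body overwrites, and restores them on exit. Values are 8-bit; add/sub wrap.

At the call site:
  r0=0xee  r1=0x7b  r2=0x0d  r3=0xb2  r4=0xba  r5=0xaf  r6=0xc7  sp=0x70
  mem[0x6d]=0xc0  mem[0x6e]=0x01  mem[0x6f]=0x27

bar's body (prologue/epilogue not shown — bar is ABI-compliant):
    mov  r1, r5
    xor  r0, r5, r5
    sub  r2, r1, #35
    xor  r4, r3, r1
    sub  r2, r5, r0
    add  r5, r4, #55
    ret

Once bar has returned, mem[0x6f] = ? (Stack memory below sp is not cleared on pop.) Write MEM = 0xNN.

MEM = 0xaf

prologue: push r5 -> mem[0x6f]=0xaf, sp=0x6f
body[0] mov  r1, r5 -> r1=0xaf
body[1] xor  r0, r5, r5 -> r0=0x00
body[2] sub  r2, r1, #35 -> r2=0x8c
body[3] xor  r4, r3, r1 -> r4=0x1d
body[4] sub  r2, r5, r0 -> r2=0xaf
body[5] add  r5, r4, #55 -> r5=0x54
epilogue: pop r5=0xaf, sp=0x70
prologue pushed ['r5'] at ['0x6f']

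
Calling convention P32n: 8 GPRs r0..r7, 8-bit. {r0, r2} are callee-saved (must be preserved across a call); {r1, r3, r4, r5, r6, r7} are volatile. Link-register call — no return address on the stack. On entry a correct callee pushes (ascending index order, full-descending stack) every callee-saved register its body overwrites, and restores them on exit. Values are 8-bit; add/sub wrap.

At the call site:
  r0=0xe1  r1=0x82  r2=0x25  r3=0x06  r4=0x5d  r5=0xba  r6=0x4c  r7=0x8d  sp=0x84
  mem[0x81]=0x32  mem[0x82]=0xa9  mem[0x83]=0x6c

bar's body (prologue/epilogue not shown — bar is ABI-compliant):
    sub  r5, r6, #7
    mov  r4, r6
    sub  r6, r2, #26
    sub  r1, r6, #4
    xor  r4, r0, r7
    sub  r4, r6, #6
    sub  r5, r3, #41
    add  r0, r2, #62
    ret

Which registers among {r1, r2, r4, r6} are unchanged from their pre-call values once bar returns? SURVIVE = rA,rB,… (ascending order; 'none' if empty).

SURVIVE = r2

prologue: push r0 → mem[0x83]=0xe1, sp=0x83
body[0] sub  r5, r6, #7 → r5=0x45
body[1] mov  r4, r6 → r4=0x4c
body[2] sub  r6, r2, #26 → r6=0x0b
body[3] sub  r1, r6, #4 → r1=0x07
body[4] xor  r4, r0, r7 → r4=0x6c
body[5] sub  r4, r6, #6 → r4=0x05
body[6] sub  r5, r3, #41 → r5=0xdd
body[7] add  r0, r2, #62 → r0=0x63
epilogue: pop r0=0xe1, sp=0x84
r1: caller-saved, written=True
r2: callee-saved, written=False
r4: caller-saved, written=True
r6: caller-saved, written=True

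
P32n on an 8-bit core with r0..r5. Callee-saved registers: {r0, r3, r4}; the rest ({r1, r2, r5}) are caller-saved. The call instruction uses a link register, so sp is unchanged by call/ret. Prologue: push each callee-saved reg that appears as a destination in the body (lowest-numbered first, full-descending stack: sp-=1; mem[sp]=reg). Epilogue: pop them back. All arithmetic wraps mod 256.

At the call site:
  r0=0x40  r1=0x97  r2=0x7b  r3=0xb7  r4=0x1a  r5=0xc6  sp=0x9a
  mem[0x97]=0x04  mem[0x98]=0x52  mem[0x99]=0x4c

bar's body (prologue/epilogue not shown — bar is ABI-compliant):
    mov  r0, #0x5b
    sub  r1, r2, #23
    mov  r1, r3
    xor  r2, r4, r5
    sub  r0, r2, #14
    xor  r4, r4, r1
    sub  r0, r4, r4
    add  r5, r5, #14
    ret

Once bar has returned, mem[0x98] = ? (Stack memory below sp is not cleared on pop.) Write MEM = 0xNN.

MEM = 0x1a

prologue: push r0 -> mem[0x99]=0x40, sp=0x99
prologue: push r4 -> mem[0x98]=0x1a, sp=0x98
body[0] mov  r0, #0x5b -> r0=0x5b
body[1] sub  r1, r2, #23 -> r1=0x64
body[2] mov  r1, r3 -> r1=0xb7
body[3] xor  r2, r4, r5 -> r2=0xdc
body[4] sub  r0, r2, #14 -> r0=0xce
body[5] xor  r4, r4, r1 -> r4=0xad
body[6] sub  r0, r4, r4 -> r0=0x00
body[7] add  r5, r5, #14 -> r5=0xd4
epilogue: pop r4=0x1a, sp=0x99
epilogue: pop r0=0x40, sp=0x9a
prologue pushed ['r0', 'r4'] at ['0x99', '0x98']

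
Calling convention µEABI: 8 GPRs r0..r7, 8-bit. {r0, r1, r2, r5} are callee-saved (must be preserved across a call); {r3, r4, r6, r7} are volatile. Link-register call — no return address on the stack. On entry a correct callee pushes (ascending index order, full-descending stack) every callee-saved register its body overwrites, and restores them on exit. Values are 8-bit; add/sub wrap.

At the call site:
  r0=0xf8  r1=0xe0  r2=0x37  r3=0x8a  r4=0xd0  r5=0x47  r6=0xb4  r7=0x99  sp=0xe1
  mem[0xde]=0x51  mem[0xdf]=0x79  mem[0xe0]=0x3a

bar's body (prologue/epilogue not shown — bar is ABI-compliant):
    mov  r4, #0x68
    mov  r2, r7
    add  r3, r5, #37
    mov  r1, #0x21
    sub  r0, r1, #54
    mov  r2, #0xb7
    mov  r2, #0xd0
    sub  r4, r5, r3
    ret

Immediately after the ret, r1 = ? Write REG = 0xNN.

REG = 0xe0

prologue: push r0 → mem[0xe0]=0xf8, sp=0xe0
prologue: push r1 → mem[0xdf]=0xe0, sp=0xdf
prologue: push r2 → mem[0xde]=0x37, sp=0xde
body[0] mov  r4, #0x68 → r4=0x68
body[1] mov  r2, r7 → r2=0x99
body[2] add  r3, r5, #37 → r3=0x6c
body[3] mov  r1, #0x21 → r1=0x21
body[4] sub  r0, r1, #54 → r0=0xeb
body[5] mov  r2, #0xb7 → r2=0xb7
body[6] mov  r2, #0xd0 → r2=0xd0
body[7] sub  r4, r5, r3 → r4=0xdb
epilogue: pop r2=0x37, sp=0xdf
epilogue: pop r1=0xe0, sp=0xe0
epilogue: pop r0=0xf8, sp=0xe1
r1 is callee-saved → restored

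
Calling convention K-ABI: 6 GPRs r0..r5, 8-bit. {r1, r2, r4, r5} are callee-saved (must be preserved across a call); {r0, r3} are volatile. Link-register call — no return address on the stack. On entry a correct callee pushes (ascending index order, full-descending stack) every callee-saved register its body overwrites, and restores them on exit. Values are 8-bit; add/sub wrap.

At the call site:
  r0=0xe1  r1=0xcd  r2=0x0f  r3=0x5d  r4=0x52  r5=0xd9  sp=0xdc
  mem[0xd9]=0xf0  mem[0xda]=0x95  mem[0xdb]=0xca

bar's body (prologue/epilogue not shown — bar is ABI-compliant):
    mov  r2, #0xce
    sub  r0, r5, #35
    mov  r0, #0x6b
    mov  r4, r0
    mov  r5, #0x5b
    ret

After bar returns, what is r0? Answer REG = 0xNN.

prologue: push r2 → mem[0xdb]=0x0f, sp=0xdb
prologue: push r4 → mem[0xda]=0x52, sp=0xda
prologue: push r5 → mem[0xd9]=0xd9, sp=0xd9
body[0] mov  r2, #0xce → r2=0xce
body[1] sub  r0, r5, #35 → r0=0xb6
body[2] mov  r0, #0x6b → r0=0x6b
body[3] mov  r4, r0 → r4=0x6b
body[4] mov  r5, #0x5b → r5=0x5b
epilogue: pop r5=0xd9, sp=0xda
epilogue: pop r4=0x52, sp=0xdb
epilogue: pop r2=0x0f, sp=0xdc
r0 is caller-saved → body value

REG = 0x6b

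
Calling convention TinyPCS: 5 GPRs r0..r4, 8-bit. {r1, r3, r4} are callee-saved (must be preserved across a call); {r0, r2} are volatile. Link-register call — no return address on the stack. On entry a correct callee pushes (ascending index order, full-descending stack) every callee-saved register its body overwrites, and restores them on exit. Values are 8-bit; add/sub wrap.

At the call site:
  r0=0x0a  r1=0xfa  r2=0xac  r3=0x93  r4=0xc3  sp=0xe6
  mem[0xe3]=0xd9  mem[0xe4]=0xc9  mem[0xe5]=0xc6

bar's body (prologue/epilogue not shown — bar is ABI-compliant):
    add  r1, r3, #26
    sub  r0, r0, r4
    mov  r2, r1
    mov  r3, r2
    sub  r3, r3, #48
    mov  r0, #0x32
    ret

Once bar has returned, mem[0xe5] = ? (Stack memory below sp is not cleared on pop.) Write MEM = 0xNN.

prologue: push r1 -> mem[0xe5]=0xfa, sp=0xe5
prologue: push r3 -> mem[0xe4]=0x93, sp=0xe4
body[0] add  r1, r3, #26 -> r1=0xad
body[1] sub  r0, r0, r4 -> r0=0x47
body[2] mov  r2, r1 -> r2=0xad
body[3] mov  r3, r2 -> r3=0xad
body[4] sub  r3, r3, #48 -> r3=0x7d
body[5] mov  r0, #0x32 -> r0=0x32
epilogue: pop r3=0x93, sp=0xe5
epilogue: pop r1=0xfa, sp=0xe6
prologue pushed ['r1', 'r3'] at ['0xe5', '0xe4']

MEM = 0xfa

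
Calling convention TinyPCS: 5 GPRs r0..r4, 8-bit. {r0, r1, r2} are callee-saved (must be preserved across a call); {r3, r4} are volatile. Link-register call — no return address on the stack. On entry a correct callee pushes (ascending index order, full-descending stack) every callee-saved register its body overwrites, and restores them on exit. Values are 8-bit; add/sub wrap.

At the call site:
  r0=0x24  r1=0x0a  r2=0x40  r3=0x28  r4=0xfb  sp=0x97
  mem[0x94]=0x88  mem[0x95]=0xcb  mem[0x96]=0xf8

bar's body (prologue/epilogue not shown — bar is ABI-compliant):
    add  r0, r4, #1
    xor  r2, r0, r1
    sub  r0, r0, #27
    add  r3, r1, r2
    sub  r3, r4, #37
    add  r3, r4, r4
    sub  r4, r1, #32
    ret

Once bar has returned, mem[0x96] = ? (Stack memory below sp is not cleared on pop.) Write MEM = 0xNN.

prologue: push r0 → mem[0x96]=0x24, sp=0x96
prologue: push r2 → mem[0x95]=0x40, sp=0x95
body[0] add  r0, r4, #1 → r0=0xfc
body[1] xor  r2, r0, r1 → r2=0xf6
body[2] sub  r0, r0, #27 → r0=0xe1
body[3] add  r3, r1, r2 → r3=0x00
body[4] sub  r3, r4, #37 → r3=0xd6
body[5] add  r3, r4, r4 → r3=0xf6
body[6] sub  r4, r1, #32 → r4=0xea
epilogue: pop r2=0x40, sp=0x96
epilogue: pop r0=0x24, sp=0x97
prologue pushed ['r0', 'r2'] at ['0x96', '0x95']

MEM = 0x24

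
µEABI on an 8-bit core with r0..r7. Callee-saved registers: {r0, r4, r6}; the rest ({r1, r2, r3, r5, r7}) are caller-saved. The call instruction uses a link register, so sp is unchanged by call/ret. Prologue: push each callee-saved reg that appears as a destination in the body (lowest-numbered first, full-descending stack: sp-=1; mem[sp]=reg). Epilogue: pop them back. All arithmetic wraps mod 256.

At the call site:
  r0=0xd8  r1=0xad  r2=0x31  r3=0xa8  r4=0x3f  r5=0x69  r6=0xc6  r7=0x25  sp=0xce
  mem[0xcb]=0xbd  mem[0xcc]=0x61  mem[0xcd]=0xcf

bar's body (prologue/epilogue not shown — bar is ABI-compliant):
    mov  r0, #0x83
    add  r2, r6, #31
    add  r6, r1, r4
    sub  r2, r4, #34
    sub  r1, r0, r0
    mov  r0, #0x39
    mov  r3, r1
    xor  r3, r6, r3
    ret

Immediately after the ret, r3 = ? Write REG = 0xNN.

REG = 0xec

prologue: push r0 → mem[0xcd]=0xd8, sp=0xcd
prologue: push r6 → mem[0xcc]=0xc6, sp=0xcc
body[0] mov  r0, #0x83 → r0=0x83
body[1] add  r2, r6, #31 → r2=0xe5
body[2] add  r6, r1, r4 → r6=0xec
body[3] sub  r2, r4, #34 → r2=0x1d
body[4] sub  r1, r0, r0 → r1=0x00
body[5] mov  r0, #0x39 → r0=0x39
body[6] mov  r3, r1 → r3=0x00
body[7] xor  r3, r6, r3 → r3=0xec
epilogue: pop r6=0xc6, sp=0xcd
epilogue: pop r0=0xd8, sp=0xce
r3 is caller-saved → body value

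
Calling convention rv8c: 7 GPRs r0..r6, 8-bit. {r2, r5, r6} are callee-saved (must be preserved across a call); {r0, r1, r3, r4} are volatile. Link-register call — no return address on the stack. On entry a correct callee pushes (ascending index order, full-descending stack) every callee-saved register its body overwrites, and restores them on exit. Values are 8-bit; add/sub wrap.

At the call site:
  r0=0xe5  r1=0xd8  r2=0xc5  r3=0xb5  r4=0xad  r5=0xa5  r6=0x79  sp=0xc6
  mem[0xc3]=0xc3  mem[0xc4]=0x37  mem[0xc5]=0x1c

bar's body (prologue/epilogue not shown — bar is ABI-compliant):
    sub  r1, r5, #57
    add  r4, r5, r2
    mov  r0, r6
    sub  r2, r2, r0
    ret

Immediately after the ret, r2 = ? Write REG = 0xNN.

REG = 0xc5

prologue: push r2 → mem[0xc5]=0xc5, sp=0xc5
body[0] sub  r1, r5, #57 → r1=0x6c
body[1] add  r4, r5, r2 → r4=0x6a
body[2] mov  r0, r6 → r0=0x79
body[3] sub  r2, r2, r0 → r2=0x4c
epilogue: pop r2=0xc5, sp=0xc6
r2 is callee-saved → restored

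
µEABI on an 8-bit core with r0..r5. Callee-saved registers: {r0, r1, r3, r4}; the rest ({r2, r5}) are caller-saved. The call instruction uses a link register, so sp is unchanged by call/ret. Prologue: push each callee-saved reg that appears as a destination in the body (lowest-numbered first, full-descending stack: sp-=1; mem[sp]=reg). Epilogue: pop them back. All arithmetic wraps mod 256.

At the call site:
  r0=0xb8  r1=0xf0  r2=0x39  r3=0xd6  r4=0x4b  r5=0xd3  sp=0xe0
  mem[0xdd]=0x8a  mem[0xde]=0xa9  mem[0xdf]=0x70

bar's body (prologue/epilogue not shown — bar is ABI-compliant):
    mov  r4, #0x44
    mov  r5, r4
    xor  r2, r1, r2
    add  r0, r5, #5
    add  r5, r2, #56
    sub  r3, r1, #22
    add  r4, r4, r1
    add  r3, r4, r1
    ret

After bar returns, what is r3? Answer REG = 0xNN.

prologue: push r0 -> mem[0xdf]=0xb8, sp=0xdf
prologue: push r3 -> mem[0xde]=0xd6, sp=0xde
prologue: push r4 -> mem[0xdd]=0x4b, sp=0xdd
body[0] mov  r4, #0x44 -> r4=0x44
body[1] mov  r5, r4 -> r5=0x44
body[2] xor  r2, r1, r2 -> r2=0xc9
body[3] add  r0, r5, #5 -> r0=0x49
body[4] add  r5, r2, #56 -> r5=0x01
body[5] sub  r3, r1, #22 -> r3=0xda
body[6] add  r4, r4, r1 -> r4=0x34
body[7] add  r3, r4, r1 -> r3=0x24
epilogue: pop r4=0x4b, sp=0xde
epilogue: pop r3=0xd6, sp=0xdf
epilogue: pop r0=0xb8, sp=0xe0
r3 is callee-saved -> restored

REG = 0xd6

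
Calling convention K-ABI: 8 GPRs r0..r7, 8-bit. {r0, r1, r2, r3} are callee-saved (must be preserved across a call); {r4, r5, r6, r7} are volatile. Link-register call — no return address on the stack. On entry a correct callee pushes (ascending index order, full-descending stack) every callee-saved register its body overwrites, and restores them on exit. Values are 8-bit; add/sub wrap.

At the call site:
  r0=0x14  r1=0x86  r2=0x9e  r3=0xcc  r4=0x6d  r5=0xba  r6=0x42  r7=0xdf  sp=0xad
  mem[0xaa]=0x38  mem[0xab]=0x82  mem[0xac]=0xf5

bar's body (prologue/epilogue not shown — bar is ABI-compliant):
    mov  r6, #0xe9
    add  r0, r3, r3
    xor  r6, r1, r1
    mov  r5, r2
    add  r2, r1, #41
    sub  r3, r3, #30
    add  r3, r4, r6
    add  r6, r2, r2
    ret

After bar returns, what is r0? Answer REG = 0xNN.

prologue: push r0 → mem[0xac]=0x14, sp=0xac
prologue: push r2 → mem[0xab]=0x9e, sp=0xab
prologue: push r3 → mem[0xaa]=0xcc, sp=0xaa
body[0] mov  r6, #0xe9 → r6=0xe9
body[1] add  r0, r3, r3 → r0=0x98
body[2] xor  r6, r1, r1 → r6=0x00
body[3] mov  r5, r2 → r5=0x9e
body[4] add  r2, r1, #41 → r2=0xaf
body[5] sub  r3, r3, #30 → r3=0xae
body[6] add  r3, r4, r6 → r3=0x6d
body[7] add  r6, r2, r2 → r6=0x5e
epilogue: pop r3=0xcc, sp=0xab
epilogue: pop r2=0x9e, sp=0xac
epilogue: pop r0=0x14, sp=0xad
r0 is callee-saved → restored

REG = 0x14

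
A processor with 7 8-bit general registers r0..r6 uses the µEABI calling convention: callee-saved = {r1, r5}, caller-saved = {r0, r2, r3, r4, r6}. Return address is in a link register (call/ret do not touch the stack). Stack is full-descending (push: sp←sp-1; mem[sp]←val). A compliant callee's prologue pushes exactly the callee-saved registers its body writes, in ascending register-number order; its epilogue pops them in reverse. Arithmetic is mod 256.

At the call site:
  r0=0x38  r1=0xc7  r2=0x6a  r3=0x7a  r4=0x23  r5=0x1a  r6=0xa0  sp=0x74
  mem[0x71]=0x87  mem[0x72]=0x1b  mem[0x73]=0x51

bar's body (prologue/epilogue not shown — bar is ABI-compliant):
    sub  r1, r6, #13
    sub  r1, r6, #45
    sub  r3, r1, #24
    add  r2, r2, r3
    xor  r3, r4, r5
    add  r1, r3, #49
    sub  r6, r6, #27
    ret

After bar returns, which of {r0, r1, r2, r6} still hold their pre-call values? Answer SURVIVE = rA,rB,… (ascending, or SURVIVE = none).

prologue: push r1 -> mem[0x73]=0xc7, sp=0x73
body[0] sub  r1, r6, #13 -> r1=0x93
body[1] sub  r1, r6, #45 -> r1=0x73
body[2] sub  r3, r1, #24 -> r3=0x5b
body[3] add  r2, r2, r3 -> r2=0xc5
body[4] xor  r3, r4, r5 -> r3=0x39
body[5] add  r1, r3, #49 -> r1=0x6a
body[6] sub  r6, r6, #27 -> r6=0x85
epilogue: pop r1=0xc7, sp=0x74
r0: caller-saved, written=False
r1: callee-saved, written=True
r2: caller-saved, written=True
r6: caller-saved, written=True

SURVIVE = r0,r1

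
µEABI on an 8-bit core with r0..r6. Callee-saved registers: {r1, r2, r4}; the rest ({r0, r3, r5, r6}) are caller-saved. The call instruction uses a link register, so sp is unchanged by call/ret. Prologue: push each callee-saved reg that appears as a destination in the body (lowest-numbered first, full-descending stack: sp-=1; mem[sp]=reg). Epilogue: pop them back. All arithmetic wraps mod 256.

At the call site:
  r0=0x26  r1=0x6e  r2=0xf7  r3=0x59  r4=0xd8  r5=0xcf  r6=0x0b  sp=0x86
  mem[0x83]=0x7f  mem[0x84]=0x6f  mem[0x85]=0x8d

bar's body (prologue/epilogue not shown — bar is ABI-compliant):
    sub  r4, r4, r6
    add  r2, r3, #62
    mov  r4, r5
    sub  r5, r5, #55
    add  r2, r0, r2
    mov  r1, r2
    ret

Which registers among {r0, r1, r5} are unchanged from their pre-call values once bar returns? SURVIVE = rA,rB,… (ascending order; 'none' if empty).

prologue: push r1 -> mem[0x85]=0x6e, sp=0x85
prologue: push r2 -> mem[0x84]=0xf7, sp=0x84
prologue: push r4 -> mem[0x83]=0xd8, sp=0x83
body[0] sub  r4, r4, r6 -> r4=0xcd
body[1] add  r2, r3, #62 -> r2=0x97
body[2] mov  r4, r5 -> r4=0xcf
body[3] sub  r5, r5, #55 -> r5=0x98
body[4] add  r2, r0, r2 -> r2=0xbd
body[5] mov  r1, r2 -> r1=0xbd
epilogue: pop r4=0xd8, sp=0x84
epilogue: pop r2=0xf7, sp=0x85
epilogue: pop r1=0x6e, sp=0x86
r0: caller-saved, written=False
r1: callee-saved, written=True
r5: caller-saved, written=True

SURVIVE = r0,r1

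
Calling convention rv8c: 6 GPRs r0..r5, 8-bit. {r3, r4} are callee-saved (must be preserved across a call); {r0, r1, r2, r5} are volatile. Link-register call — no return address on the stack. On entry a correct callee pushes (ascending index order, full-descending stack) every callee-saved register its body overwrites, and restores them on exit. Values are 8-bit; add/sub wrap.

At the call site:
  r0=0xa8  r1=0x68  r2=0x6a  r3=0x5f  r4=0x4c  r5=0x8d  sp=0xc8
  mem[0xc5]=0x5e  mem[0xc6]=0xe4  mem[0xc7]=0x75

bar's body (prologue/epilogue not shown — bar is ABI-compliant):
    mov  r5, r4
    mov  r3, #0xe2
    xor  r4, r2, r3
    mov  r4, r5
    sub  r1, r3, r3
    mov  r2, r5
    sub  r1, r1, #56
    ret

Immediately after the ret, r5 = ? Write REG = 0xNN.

REG = 0x4c

prologue: push r3 -> mem[0xc7]=0x5f, sp=0xc7
prologue: push r4 -> mem[0xc6]=0x4c, sp=0xc6
body[0] mov  r5, r4 -> r5=0x4c
body[1] mov  r3, #0xe2 -> r3=0xe2
body[2] xor  r4, r2, r3 -> r4=0x88
body[3] mov  r4, r5 -> r4=0x4c
body[4] sub  r1, r3, r3 -> r1=0x00
body[5] mov  r2, r5 -> r2=0x4c
body[6] sub  r1, r1, #56 -> r1=0xc8
epilogue: pop r4=0x4c, sp=0xc7
epilogue: pop r3=0x5f, sp=0xc8
r5 is caller-saved -> body value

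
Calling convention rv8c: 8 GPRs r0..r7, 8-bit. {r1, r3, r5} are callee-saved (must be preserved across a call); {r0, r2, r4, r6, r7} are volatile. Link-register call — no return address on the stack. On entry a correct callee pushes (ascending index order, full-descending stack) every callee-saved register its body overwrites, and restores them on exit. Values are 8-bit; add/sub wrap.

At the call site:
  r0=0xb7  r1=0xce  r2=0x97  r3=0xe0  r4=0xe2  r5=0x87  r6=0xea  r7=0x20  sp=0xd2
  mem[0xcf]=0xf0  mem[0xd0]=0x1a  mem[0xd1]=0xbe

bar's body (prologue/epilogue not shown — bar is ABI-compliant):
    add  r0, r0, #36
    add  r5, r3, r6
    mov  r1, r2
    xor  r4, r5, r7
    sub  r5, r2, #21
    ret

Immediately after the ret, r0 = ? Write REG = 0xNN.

REG = 0xdb

prologue: push r1 → mem[0xd1]=0xce, sp=0xd1
prologue: push r5 → mem[0xd0]=0x87, sp=0xd0
body[0] add  r0, r0, #36 → r0=0xdb
body[1] add  r5, r3, r6 → r5=0xca
body[2] mov  r1, r2 → r1=0x97
body[3] xor  r4, r5, r7 → r4=0xea
body[4] sub  r5, r2, #21 → r5=0x82
epilogue: pop r5=0x87, sp=0xd1
epilogue: pop r1=0xce, sp=0xd2
r0 is caller-saved → body value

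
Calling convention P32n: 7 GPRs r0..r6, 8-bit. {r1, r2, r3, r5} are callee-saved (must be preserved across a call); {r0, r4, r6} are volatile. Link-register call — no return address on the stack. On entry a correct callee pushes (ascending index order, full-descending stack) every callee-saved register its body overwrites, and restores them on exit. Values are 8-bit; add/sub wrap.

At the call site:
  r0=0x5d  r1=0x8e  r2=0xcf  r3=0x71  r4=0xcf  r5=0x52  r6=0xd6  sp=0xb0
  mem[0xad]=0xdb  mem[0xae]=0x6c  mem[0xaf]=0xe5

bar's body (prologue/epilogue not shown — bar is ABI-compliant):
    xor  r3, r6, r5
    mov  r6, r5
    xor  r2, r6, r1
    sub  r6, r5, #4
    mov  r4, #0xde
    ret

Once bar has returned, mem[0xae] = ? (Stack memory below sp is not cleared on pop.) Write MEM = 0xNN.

prologue: push r2 → mem[0xaf]=0xcf, sp=0xaf
prologue: push r3 → mem[0xae]=0x71, sp=0xae
body[0] xor  r3, r6, r5 → r3=0x84
body[1] mov  r6, r5 → r6=0x52
body[2] xor  r2, r6, r1 → r2=0xdc
body[3] sub  r6, r5, #4 → r6=0x4e
body[4] mov  r4, #0xde → r4=0xde
epilogue: pop r3=0x71, sp=0xaf
epilogue: pop r2=0xcf, sp=0xb0
prologue pushed ['r2', 'r3'] at ['0xaf', '0xae']

MEM = 0x71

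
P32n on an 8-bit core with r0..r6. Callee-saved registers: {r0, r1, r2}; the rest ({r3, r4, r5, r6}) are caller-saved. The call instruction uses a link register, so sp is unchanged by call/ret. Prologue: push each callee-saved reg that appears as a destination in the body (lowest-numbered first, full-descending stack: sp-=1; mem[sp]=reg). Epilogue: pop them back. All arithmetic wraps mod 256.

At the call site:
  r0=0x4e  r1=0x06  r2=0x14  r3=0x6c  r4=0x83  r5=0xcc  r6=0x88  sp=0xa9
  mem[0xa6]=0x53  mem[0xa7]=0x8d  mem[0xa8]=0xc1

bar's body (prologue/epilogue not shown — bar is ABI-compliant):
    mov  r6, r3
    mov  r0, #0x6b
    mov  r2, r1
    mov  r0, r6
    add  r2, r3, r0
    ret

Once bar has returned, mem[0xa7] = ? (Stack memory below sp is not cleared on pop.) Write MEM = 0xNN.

prologue: push r0 -> mem[0xa8]=0x4e, sp=0xa8
prologue: push r2 -> mem[0xa7]=0x14, sp=0xa7
body[0] mov  r6, r3 -> r6=0x6c
body[1] mov  r0, #0x6b -> r0=0x6b
body[2] mov  r2, r1 -> r2=0x06
body[3] mov  r0, r6 -> r0=0x6c
body[4] add  r2, r3, r0 -> r2=0xd8
epilogue: pop r2=0x14, sp=0xa8
epilogue: pop r0=0x4e, sp=0xa9
prologue pushed ['r0', 'r2'] at ['0xa8', '0xa7']

MEM = 0x14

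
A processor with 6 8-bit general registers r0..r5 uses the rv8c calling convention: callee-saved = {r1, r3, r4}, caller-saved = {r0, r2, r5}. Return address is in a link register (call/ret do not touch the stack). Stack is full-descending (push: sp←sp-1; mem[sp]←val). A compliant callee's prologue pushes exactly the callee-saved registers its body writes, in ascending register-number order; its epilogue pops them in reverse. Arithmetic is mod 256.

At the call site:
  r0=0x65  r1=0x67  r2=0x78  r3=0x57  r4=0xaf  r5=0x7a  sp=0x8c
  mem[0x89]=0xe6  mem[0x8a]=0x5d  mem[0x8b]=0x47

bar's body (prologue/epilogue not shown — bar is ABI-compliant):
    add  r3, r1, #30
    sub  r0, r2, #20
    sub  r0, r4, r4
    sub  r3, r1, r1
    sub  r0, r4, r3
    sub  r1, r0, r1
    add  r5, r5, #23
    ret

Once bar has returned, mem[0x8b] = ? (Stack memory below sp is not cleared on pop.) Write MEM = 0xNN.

MEM = 0x67

prologue: push r1 -> mem[0x8b]=0x67, sp=0x8b
prologue: push r3 -> mem[0x8a]=0x57, sp=0x8a
body[0] add  r3, r1, #30 -> r3=0x85
body[1] sub  r0, r2, #20 -> r0=0x64
body[2] sub  r0, r4, r4 -> r0=0x00
body[3] sub  r3, r1, r1 -> r3=0x00
body[4] sub  r0, r4, r3 -> r0=0xaf
body[5] sub  r1, r0, r1 -> r1=0x48
body[6] add  r5, r5, #23 -> r5=0x91
epilogue: pop r3=0x57, sp=0x8b
epilogue: pop r1=0x67, sp=0x8c
prologue pushed ['r1', 'r3'] at ['0x8b', '0x8a']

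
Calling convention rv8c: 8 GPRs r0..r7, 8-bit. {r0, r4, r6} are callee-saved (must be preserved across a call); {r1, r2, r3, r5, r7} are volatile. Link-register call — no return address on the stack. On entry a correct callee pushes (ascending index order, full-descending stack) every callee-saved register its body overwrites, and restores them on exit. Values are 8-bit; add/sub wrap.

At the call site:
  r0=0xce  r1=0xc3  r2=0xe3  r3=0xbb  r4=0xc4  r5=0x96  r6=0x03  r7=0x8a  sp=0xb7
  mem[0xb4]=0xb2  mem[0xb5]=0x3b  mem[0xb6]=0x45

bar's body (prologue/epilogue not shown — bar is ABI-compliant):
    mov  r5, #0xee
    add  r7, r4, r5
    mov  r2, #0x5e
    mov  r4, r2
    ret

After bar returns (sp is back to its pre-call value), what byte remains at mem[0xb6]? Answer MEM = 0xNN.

MEM = 0xc4

prologue: push r4 -> mem[0xb6]=0xc4, sp=0xb6
body[0] mov  r5, #0xee -> r5=0xee
body[1] add  r7, r4, r5 -> r7=0xb2
body[2] mov  r2, #0x5e -> r2=0x5e
body[3] mov  r4, r2 -> r4=0x5e
epilogue: pop r4=0xc4, sp=0xb7
prologue pushed ['r4'] at ['0xb6']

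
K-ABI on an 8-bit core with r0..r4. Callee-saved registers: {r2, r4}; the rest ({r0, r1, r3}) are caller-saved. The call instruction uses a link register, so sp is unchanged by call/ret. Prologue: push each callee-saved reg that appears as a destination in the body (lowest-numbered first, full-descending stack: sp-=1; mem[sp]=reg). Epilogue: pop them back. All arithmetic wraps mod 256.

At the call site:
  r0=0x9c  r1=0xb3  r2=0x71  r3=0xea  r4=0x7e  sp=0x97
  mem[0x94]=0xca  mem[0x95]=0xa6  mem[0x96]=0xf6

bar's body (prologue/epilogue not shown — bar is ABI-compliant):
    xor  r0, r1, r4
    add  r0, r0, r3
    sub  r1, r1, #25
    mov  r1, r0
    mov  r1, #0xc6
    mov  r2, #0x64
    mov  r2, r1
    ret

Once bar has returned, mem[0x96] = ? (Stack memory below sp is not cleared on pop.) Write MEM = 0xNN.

MEM = 0x71

prologue: push r2 -> mem[0x96]=0x71, sp=0x96
body[0] xor  r0, r1, r4 -> r0=0xcd
body[1] add  r0, r0, r3 -> r0=0xb7
body[2] sub  r1, r1, #25 -> r1=0x9a
body[3] mov  r1, r0 -> r1=0xb7
body[4] mov  r1, #0xc6 -> r1=0xc6
body[5] mov  r2, #0x64 -> r2=0x64
body[6] mov  r2, r1 -> r2=0xc6
epilogue: pop r2=0x71, sp=0x97
prologue pushed ['r2'] at ['0x96']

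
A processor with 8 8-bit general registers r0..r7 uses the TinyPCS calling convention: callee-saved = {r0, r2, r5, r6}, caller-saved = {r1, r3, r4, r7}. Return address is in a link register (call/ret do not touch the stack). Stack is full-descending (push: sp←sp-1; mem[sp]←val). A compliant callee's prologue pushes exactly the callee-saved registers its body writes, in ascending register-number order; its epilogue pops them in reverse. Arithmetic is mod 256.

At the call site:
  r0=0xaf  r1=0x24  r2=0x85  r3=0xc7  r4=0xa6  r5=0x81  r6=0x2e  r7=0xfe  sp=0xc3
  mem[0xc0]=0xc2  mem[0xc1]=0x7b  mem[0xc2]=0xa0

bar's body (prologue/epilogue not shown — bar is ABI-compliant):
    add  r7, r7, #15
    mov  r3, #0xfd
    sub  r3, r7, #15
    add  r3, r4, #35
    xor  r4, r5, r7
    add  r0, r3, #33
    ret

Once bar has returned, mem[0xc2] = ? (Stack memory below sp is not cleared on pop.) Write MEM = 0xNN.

MEM = 0xaf

prologue: push r0 -> mem[0xc2]=0xaf, sp=0xc2
body[0] add  r7, r7, #15 -> r7=0x0d
body[1] mov  r3, #0xfd -> r3=0xfd
body[2] sub  r3, r7, #15 -> r3=0xfe
body[3] add  r3, r4, #35 -> r3=0xc9
body[4] xor  r4, r5, r7 -> r4=0x8c
body[5] add  r0, r3, #33 -> r0=0xea
epilogue: pop r0=0xaf, sp=0xc3
prologue pushed ['r0'] at ['0xc2']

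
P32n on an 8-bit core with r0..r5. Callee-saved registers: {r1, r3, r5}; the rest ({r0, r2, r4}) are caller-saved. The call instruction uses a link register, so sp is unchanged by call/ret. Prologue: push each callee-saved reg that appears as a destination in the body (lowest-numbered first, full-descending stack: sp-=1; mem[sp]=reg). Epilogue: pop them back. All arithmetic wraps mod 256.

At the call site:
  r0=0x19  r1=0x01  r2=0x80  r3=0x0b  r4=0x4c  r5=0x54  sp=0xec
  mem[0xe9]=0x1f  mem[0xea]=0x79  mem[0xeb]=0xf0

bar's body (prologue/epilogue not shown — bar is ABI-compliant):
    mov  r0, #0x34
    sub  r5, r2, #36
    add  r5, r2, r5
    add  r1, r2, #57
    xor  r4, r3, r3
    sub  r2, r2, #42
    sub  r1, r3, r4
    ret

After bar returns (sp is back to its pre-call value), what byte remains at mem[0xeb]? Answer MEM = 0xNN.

prologue: push r1 → mem[0xeb]=0x01, sp=0xeb
prologue: push r5 → mem[0xea]=0x54, sp=0xea
body[0] mov  r0, #0x34 → r0=0x34
body[1] sub  r5, r2, #36 → r5=0x5c
body[2] add  r5, r2, r5 → r5=0xdc
body[3] add  r1, r2, #57 → r1=0xb9
body[4] xor  r4, r3, r3 → r4=0x00
body[5] sub  r2, r2, #42 → r2=0x56
body[6] sub  r1, r3, r4 → r1=0x0b
epilogue: pop r5=0x54, sp=0xeb
epilogue: pop r1=0x01, sp=0xec
prologue pushed ['r1', 'r5'] at ['0xeb', '0xea']

MEM = 0x01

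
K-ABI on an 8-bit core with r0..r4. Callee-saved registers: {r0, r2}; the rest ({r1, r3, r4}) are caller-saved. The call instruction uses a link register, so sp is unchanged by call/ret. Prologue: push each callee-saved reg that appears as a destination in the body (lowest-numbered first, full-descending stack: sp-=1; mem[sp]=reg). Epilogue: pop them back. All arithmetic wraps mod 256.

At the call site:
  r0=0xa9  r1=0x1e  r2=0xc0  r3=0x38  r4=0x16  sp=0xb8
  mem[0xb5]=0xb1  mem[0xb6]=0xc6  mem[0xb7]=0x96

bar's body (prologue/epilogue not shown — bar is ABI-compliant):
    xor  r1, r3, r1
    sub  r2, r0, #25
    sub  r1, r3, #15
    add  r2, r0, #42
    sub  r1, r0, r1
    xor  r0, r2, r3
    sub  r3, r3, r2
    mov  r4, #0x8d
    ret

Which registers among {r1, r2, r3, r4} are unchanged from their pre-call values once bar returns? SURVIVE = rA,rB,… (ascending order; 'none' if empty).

prologue: push r0 → mem[0xb7]=0xa9, sp=0xb7
prologue: push r2 → mem[0xb6]=0xc0, sp=0xb6
body[0] xor  r1, r3, r1 → r1=0x26
body[1] sub  r2, r0, #25 → r2=0x90
body[2] sub  r1, r3, #15 → r1=0x29
body[3] add  r2, r0, #42 → r2=0xd3
body[4] sub  r1, r0, r1 → r1=0x80
body[5] xor  r0, r2, r3 → r0=0xeb
body[6] sub  r3, r3, r2 → r3=0x65
body[7] mov  r4, #0x8d → r4=0x8d
epilogue: pop r2=0xc0, sp=0xb7
epilogue: pop r0=0xa9, sp=0xb8
r1: caller-saved, written=True
r2: callee-saved, written=True
r3: caller-saved, written=True
r4: caller-saved, written=True

SURVIVE = r2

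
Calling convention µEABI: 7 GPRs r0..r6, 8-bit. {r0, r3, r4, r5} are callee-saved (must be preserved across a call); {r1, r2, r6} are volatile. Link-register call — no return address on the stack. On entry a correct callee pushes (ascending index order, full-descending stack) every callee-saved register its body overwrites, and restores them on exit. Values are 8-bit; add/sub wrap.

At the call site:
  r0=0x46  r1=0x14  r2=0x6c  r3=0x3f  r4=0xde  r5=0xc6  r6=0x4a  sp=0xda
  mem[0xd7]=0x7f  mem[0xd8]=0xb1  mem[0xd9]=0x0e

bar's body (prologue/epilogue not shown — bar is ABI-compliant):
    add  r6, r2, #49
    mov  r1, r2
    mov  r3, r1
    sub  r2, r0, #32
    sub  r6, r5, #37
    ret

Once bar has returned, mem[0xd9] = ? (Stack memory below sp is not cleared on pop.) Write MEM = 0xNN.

MEM = 0x3f

prologue: push r3 -> mem[0xd9]=0x3f, sp=0xd9
body[0] add  r6, r2, #49 -> r6=0x9d
body[1] mov  r1, r2 -> r1=0x6c
body[2] mov  r3, r1 -> r3=0x6c
body[3] sub  r2, r0, #32 -> r2=0x26
body[4] sub  r6, r5, #37 -> r6=0xa1
epilogue: pop r3=0x3f, sp=0xda
prologue pushed ['r3'] at ['0xd9']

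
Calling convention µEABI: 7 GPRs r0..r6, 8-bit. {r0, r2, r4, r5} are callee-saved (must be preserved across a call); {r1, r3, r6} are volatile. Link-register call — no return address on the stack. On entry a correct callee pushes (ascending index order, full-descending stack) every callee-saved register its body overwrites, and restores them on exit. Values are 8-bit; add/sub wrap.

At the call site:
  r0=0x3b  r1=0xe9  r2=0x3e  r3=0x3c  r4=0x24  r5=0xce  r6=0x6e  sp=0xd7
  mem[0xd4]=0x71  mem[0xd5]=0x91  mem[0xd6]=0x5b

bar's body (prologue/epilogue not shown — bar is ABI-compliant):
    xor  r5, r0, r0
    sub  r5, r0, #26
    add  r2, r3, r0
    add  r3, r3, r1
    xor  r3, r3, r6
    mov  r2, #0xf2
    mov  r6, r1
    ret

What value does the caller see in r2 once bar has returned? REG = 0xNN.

prologue: push r2 → mem[0xd6]=0x3e, sp=0xd6
prologue: push r5 → mem[0xd5]=0xce, sp=0xd5
body[0] xor  r5, r0, r0 → r5=0x00
body[1] sub  r5, r0, #26 → r5=0x21
body[2] add  r2, r3, r0 → r2=0x77
body[3] add  r3, r3, r1 → r3=0x25
body[4] xor  r3, r3, r6 → r3=0x4b
body[5] mov  r2, #0xf2 → r2=0xf2
body[6] mov  r6, r1 → r6=0xe9
epilogue: pop r5=0xce, sp=0xd6
epilogue: pop r2=0x3e, sp=0xd7
r2 is callee-saved → restored

REG = 0x3e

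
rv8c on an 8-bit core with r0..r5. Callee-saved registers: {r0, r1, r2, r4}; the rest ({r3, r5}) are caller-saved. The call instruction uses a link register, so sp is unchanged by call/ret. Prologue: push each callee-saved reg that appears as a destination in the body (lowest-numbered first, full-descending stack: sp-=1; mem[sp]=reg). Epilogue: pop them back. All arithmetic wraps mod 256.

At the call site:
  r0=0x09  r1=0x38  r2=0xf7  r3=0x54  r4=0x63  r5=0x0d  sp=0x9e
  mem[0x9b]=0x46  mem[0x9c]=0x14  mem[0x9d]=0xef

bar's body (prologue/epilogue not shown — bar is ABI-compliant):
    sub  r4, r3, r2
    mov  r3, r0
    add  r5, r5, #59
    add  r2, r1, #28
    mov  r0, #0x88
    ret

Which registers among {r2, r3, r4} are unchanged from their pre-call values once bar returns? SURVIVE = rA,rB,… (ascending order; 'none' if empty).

SURVIVE = r2,r4

prologue: push r0 → mem[0x9d]=0x09, sp=0x9d
prologue: push r2 → mem[0x9c]=0xf7, sp=0x9c
prologue: push r4 → mem[0x9b]=0x63, sp=0x9b
body[0] sub  r4, r3, r2 → r4=0x5d
body[1] mov  r3, r0 → r3=0x09
body[2] add  r5, r5, #59 → r5=0x48
body[3] add  r2, r1, #28 → r2=0x54
body[4] mov  r0, #0x88 → r0=0x88
epilogue: pop r4=0x63, sp=0x9c
epilogue: pop r2=0xf7, sp=0x9d
epilogue: pop r0=0x09, sp=0x9e
r2: callee-saved, written=True
r3: caller-saved, written=True
r4: callee-saved, written=True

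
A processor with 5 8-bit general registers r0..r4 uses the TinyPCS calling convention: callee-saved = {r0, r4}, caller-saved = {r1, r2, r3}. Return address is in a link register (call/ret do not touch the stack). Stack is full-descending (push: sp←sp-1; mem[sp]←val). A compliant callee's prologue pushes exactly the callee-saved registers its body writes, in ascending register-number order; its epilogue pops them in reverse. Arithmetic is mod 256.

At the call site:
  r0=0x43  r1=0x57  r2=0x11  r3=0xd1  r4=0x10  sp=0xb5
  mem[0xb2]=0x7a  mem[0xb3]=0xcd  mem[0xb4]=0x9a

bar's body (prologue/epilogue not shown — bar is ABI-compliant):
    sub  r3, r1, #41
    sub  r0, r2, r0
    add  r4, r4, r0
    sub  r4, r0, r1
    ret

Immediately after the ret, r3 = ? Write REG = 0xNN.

prologue: push r0 -> mem[0xb4]=0x43, sp=0xb4
prologue: push r4 -> mem[0xb3]=0x10, sp=0xb3
body[0] sub  r3, r1, #41 -> r3=0x2e
body[1] sub  r0, r2, r0 -> r0=0xce
body[2] add  r4, r4, r0 -> r4=0xde
body[3] sub  r4, r0, r1 -> r4=0x77
epilogue: pop r4=0x10, sp=0xb4
epilogue: pop r0=0x43, sp=0xb5
r3 is caller-saved -> body value

REG = 0x2e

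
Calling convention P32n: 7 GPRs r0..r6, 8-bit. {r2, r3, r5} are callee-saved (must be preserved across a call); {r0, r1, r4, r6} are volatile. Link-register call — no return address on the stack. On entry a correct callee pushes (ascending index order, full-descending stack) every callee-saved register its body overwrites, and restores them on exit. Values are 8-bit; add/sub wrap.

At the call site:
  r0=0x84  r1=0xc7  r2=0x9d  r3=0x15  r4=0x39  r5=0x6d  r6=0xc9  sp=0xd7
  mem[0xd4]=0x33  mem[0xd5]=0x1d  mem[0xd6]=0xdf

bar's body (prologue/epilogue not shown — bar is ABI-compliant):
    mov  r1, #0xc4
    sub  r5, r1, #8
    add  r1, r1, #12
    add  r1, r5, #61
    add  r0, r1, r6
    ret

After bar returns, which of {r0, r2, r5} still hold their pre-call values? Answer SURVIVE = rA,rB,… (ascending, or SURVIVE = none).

SURVIVE = r2,r5

prologue: push r5 → mem[0xd6]=0x6d, sp=0xd6
body[0] mov  r1, #0xc4 → r1=0xc4
body[1] sub  r5, r1, #8 → r5=0xbc
body[2] add  r1, r1, #12 → r1=0xd0
body[3] add  r1, r5, #61 → r1=0xf9
body[4] add  r0, r1, r6 → r0=0xc2
epilogue: pop r5=0x6d, sp=0xd7
r0: caller-saved, written=True
r2: callee-saved, written=False
r5: callee-saved, written=True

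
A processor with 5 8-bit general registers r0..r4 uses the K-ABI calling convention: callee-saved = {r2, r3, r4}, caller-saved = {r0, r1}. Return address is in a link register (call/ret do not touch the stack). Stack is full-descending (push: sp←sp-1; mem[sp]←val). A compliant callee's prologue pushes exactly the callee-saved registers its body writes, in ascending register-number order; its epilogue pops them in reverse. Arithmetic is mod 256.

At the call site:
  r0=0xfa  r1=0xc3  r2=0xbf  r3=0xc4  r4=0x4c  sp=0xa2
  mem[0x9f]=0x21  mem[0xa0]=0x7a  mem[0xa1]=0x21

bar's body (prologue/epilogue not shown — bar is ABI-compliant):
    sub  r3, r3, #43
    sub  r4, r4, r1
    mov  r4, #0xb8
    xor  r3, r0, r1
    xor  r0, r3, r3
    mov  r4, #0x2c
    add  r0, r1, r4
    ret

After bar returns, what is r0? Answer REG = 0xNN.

REG = 0xef

prologue: push r3 → mem[0xa1]=0xc4, sp=0xa1
prologue: push r4 → mem[0xa0]=0x4c, sp=0xa0
body[0] sub  r3, r3, #43 → r3=0x99
body[1] sub  r4, r4, r1 → r4=0x89
body[2] mov  r4, #0xb8 → r4=0xb8
body[3] xor  r3, r0, r1 → r3=0x39
body[4] xor  r0, r3, r3 → r0=0x00
body[5] mov  r4, #0x2c → r4=0x2c
body[6] add  r0, r1, r4 → r0=0xef
epilogue: pop r4=0x4c, sp=0xa1
epilogue: pop r3=0xc4, sp=0xa2
r0 is caller-saved → body value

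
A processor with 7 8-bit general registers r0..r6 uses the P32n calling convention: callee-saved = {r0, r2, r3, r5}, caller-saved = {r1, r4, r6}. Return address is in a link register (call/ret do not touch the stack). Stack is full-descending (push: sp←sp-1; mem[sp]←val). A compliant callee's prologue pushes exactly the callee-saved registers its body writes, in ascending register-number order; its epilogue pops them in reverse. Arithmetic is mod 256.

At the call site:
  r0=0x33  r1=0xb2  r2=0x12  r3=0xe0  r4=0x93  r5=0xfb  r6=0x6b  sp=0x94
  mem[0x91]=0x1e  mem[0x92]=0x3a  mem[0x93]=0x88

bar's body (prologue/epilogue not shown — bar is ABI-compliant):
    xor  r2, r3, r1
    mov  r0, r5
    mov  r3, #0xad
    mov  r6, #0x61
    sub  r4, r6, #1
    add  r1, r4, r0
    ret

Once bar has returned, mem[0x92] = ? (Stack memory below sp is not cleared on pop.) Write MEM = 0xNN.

MEM = 0x12

prologue: push r0 → mem[0x93]=0x33, sp=0x93
prologue: push r2 → mem[0x92]=0x12, sp=0x92
prologue: push r3 → mem[0x91]=0xe0, sp=0x91
body[0] xor  r2, r3, r1 → r2=0x52
body[1] mov  r0, r5 → r0=0xfb
body[2] mov  r3, #0xad → r3=0xad
body[3] mov  r6, #0x61 → r6=0x61
body[4] sub  r4, r6, #1 → r4=0x60
body[5] add  r1, r4, r0 → r1=0x5b
epilogue: pop r3=0xe0, sp=0x92
epilogue: pop r2=0x12, sp=0x93
epilogue: pop r0=0x33, sp=0x94
prologue pushed ['r0', 'r2', 'r3'] at ['0x93', '0x92', '0x91']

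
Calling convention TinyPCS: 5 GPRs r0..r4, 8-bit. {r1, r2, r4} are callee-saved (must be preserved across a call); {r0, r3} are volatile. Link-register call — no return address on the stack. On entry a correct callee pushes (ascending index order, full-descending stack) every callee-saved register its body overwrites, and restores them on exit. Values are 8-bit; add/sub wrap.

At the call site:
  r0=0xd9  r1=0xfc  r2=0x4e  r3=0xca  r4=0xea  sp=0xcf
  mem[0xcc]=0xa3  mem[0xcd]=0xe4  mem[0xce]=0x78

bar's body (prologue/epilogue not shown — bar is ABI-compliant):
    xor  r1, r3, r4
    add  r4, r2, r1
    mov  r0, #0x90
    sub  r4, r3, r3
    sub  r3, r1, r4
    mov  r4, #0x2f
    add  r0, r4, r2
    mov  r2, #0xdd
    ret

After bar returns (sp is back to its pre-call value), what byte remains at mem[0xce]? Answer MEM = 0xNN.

MEM = 0xfc

prologue: push r1 -> mem[0xce]=0xfc, sp=0xce
prologue: push r2 -> mem[0xcd]=0x4e, sp=0xcd
prologue: push r4 -> mem[0xcc]=0xea, sp=0xcc
body[0] xor  r1, r3, r4 -> r1=0x20
body[1] add  r4, r2, r1 -> r4=0x6e
body[2] mov  r0, #0x90 -> r0=0x90
body[3] sub  r4, r3, r3 -> r4=0x00
body[4] sub  r3, r1, r4 -> r3=0x20
body[5] mov  r4, #0x2f -> r4=0x2f
body[6] add  r0, r4, r2 -> r0=0x7d
body[7] mov  r2, #0xdd -> r2=0xdd
epilogue: pop r4=0xea, sp=0xcd
epilogue: pop r2=0x4e, sp=0xce
epilogue: pop r1=0xfc, sp=0xcf
prologue pushed ['r1', 'r2', 'r4'] at ['0xce', '0xcd', '0xcc']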